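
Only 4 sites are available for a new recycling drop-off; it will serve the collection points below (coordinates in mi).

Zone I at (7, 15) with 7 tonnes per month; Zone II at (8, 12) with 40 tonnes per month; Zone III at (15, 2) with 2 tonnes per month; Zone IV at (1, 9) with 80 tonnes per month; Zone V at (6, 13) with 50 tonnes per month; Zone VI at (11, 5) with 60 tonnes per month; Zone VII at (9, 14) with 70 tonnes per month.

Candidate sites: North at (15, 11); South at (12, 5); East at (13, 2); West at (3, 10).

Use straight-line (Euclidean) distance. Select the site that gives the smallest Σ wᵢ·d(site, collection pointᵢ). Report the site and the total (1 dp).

West, total 1750.9 mi

Total weighted distance at each candidate:
  North (15, 11): total = 2858.0
  South (12, 5): total = 2569.7
  East (13, 2): total = 3416.5
  West (3, 10): total = 1750.9
Minimum is at West with total 1750.9 mi.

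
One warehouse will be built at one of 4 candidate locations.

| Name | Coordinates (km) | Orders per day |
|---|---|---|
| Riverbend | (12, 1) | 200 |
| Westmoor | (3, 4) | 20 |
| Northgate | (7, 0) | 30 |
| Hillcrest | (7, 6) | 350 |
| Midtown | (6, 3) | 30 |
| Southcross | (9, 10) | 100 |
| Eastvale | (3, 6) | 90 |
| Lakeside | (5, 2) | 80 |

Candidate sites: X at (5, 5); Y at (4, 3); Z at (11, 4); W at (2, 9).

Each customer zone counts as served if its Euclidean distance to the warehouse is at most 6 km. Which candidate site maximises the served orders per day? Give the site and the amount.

Coverage radius r = 6 km; a point is covered iff (Δx)²+(Δy)² ≤ 6² = 36.
  X (5, 5): covers {Westmoor, Northgate, Hillcrest, Midtown, Eastvale, Lakeside} → 600
  Y (4, 3): covers {Westmoor, Northgate, Hillcrest, Midtown, Eastvale, Lakeside} → 600
  Z (11, 4): covers {Riverbend, Northgate, Hillcrest, Midtown} → 610
  W (2, 9): covers {Westmoor, Hillcrest, Eastvale} → 460
Maximum coverage at Z: 610 orders per day.

Z, covering 610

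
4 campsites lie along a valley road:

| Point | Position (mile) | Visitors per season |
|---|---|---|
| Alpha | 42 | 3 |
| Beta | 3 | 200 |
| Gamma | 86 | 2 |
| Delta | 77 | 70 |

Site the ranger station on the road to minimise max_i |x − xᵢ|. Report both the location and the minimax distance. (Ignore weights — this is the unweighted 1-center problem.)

location 44.5, max distance 41.5

The 1-center on a line is the midpoint of the two extreme points: leftmost at 3, rightmost at 86.
Optimal location = (3 + 86)/2 = 44.5; maximum distance = (86 − 3)/2 = 41.5.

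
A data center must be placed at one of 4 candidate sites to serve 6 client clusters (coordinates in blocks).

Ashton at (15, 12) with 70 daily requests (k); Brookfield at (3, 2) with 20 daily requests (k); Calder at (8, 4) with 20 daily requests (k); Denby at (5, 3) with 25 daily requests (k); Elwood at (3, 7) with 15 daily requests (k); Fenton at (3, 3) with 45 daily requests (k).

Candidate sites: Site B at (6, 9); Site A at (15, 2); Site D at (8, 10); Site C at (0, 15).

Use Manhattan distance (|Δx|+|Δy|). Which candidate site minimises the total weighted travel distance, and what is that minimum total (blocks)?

Site B, total 1835 blocks

Total weighted distance at each candidate:
  Site B (6, 9): total = 1835
  Site A (15, 2): total = 2235
  Site D (8, 10): total = 1920
  Site C (0, 15): total = 3225
Minimum is at Site B with total 1835 blocks.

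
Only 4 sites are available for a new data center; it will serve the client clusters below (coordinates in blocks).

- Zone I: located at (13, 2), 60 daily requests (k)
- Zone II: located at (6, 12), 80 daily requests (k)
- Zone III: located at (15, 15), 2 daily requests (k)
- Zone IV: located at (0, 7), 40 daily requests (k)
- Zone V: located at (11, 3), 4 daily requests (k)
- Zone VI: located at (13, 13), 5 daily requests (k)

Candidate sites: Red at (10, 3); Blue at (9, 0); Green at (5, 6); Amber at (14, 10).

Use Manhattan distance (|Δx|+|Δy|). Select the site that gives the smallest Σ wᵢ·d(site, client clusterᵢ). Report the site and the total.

Green, total 1669 blocks

Total weighted distance at each candidate:
  Red (10, 3): total = 1943
  Blue (9, 0): total = 2347
  Green (5, 6): total = 1669
  Amber (14, 10): total = 2092
Minimum is at Green with total 1669 blocks.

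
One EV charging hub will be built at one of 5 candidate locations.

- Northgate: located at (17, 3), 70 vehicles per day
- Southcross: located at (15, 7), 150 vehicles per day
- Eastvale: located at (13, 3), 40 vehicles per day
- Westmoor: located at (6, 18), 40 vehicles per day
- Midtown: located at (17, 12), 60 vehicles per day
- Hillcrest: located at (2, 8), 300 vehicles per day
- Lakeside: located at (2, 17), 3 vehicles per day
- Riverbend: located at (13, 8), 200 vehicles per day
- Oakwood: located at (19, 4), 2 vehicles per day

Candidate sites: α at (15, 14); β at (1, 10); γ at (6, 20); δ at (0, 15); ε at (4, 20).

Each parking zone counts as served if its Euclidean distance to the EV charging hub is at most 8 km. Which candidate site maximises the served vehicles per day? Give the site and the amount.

α, covering 410

Coverage radius r = 8 km; a point is covered iff (Δx)²+(Δy)² ≤ 8² = 64.
  α (15, 14): covers {Southcross, Midtown, Riverbend} → 410
  β (1, 10): covers {Hillcrest, Lakeside} → 303
  γ (6, 20): covers {Westmoor, Lakeside} → 43
  δ (0, 15): covers {Westmoor, Hillcrest, Lakeside} → 343
  ε (4, 20): covers {Westmoor, Lakeside} → 43
Maximum coverage at α: 410 vehicles per day.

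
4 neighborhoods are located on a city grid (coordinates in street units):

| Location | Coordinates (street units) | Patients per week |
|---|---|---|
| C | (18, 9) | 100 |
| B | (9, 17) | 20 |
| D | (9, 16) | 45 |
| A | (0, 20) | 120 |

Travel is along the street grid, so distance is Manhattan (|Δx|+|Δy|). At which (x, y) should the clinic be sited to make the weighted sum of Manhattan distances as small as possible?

(9, 16)

Manhattan distance separates: Σwᵢ(|x−xᵢ|+|y−yᵢ|) = Σwᵢ|x−xᵢ| + Σwᵢ|y−yᵢ|, so x and y are optimised independently as 1-D weighted medians.
Total weight W = 285; half = 142.5.
x-coordinate, sorted with cumulative weight:
  x=0 (A, w=120) cum 120
  x=9 (B, w=20) cum 140
  x=9 (D, w=45) cum 185  ← median
  x=18 (C, w=100) cum 285
⇒ x* = 9
y-coordinate, sorted with cumulative weight:
  y=9 (C, w=100) cum 100
  y=16 (D, w=45) cum 145  ← median
  y=17 (B, w=20) cum 165
  y=20 (A, w=120) cum 285
⇒ y* = 16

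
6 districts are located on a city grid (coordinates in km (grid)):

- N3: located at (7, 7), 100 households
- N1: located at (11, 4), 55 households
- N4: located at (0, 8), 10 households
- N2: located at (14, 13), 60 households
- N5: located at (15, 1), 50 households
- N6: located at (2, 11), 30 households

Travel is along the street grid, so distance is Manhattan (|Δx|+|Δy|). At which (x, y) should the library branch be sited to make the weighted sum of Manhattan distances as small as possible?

Manhattan distance separates: Σwᵢ(|x−xᵢ|+|y−yᵢ|) = Σwᵢ|x−xᵢ| + Σwᵢ|y−yᵢ|, so x and y are optimised independently as 1-D weighted medians.
Total weight W = 305; half = 152.5.
x-coordinate, sorted with cumulative weight:
  x=0 (N4, w=10) cum 10
  x=2 (N6, w=30) cum 40
  x=7 (N3, w=100) cum 140
  x=11 (N1, w=55) cum 195  ← median
  x=14 (N2, w=60) cum 255
  x=15 (N5, w=50) cum 305
⇒ x* = 11
y-coordinate, sorted with cumulative weight:
  y=1 (N5, w=50) cum 50
  y=4 (N1, w=55) cum 105
  y=7 (N3, w=100) cum 205  ← median
  y=8 (N4, w=10) cum 215
  y=11 (N6, w=30) cum 245
  y=13 (N2, w=60) cum 305
⇒ y* = 7

(11, 7)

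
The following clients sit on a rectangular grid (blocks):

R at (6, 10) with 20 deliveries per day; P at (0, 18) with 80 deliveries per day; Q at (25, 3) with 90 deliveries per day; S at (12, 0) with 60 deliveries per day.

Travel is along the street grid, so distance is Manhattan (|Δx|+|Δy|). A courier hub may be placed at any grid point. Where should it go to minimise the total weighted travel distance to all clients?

Manhattan distance separates: Σwᵢ(|x−xᵢ|+|y−yᵢ|) = Σwᵢ|x−xᵢ| + Σwᵢ|y−yᵢ|, so x and y are optimised independently as 1-D weighted medians.
Total weight W = 250; half = 125.
x-coordinate, sorted with cumulative weight:
  x=0 (P, w=80) cum 80
  x=6 (R, w=20) cum 100
  x=12 (S, w=60) cum 160  ← median
  x=25 (Q, w=90) cum 250
⇒ x* = 12
y-coordinate, sorted with cumulative weight:
  y=0 (S, w=60) cum 60
  y=3 (Q, w=90) cum 150  ← median
  y=10 (R, w=20) cum 170
  y=18 (P, w=80) cum 250
⇒ y* = 3

(12, 3)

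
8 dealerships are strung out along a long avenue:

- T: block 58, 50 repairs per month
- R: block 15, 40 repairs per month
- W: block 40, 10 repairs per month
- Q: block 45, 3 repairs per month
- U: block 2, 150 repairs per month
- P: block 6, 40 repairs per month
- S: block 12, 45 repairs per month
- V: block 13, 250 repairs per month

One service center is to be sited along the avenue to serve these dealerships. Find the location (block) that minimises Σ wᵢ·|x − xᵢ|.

x = 13

For a sum of weighted absolute distances on a line, the optimum is the weighted median (not the mean). Total weight W = 588; half-weight = 294.
Sort by position and accumulate weight:
  block 2 (U, w=150) → cum 150
  block 6 (P, w=40) → cum 190
  block 12 (S, w=45) → cum 235
  block 13 (V, w=250) → cum 485  ≥ 294 → median here
  block 15 (R, w=40) → cum 525
  block 40 (W, w=10) → cum 535
  block 45 (Q, w=3) → cum 538
  block 58 (T, w=50) → cum 588
Optimal location: block 13.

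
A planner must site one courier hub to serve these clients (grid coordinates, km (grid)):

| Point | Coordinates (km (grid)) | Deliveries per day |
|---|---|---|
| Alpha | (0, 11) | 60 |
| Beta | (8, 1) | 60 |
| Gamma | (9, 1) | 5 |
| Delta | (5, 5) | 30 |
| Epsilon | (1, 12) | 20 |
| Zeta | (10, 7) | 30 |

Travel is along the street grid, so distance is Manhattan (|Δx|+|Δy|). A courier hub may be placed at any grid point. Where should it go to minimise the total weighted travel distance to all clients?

(5, 7)

Manhattan distance separates: Σwᵢ(|x−xᵢ|+|y−yᵢ|) = Σwᵢ|x−xᵢ| + Σwᵢ|y−yᵢ|, so x and y are optimised independently as 1-D weighted medians.
Total weight W = 205; half = 102.5.
x-coordinate, sorted with cumulative weight:
  x=0 (Alpha, w=60) cum 60
  x=1 (Epsilon, w=20) cum 80
  x=5 (Delta, w=30) cum 110  ← median
  x=8 (Beta, w=60) cum 170
  x=9 (Gamma, w=5) cum 175
  x=10 (Zeta, w=30) cum 205
⇒ x* = 5
y-coordinate, sorted with cumulative weight:
  y=1 (Beta, w=60) cum 60
  y=1 (Gamma, w=5) cum 65
  y=5 (Delta, w=30) cum 95
  y=7 (Zeta, w=30) cum 125  ← median
  y=11 (Alpha, w=60) cum 185
  y=12 (Epsilon, w=20) cum 205
⇒ y* = 7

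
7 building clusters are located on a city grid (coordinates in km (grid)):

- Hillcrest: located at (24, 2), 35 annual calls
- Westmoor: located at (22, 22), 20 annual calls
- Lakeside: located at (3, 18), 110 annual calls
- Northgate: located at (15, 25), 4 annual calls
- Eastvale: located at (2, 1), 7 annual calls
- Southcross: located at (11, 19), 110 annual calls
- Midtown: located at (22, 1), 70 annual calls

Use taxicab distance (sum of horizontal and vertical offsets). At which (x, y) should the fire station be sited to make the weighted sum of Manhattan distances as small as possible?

(11, 18)

Manhattan distance separates: Σwᵢ(|x−xᵢ|+|y−yᵢ|) = Σwᵢ|x−xᵢ| + Σwᵢ|y−yᵢ|, so x and y are optimised independently as 1-D weighted medians.
Total weight W = 356; half = 178.
x-coordinate, sorted with cumulative weight:
  x=2 (Eastvale, w=7) cum 7
  x=3 (Lakeside, w=110) cum 117
  x=11 (Southcross, w=110) cum 227  ← median
  x=15 (Northgate, w=4) cum 231
  x=22 (Westmoor, w=20) cum 251
  x=22 (Midtown, w=70) cum 321
  x=24 (Hillcrest, w=35) cum 356
⇒ x* = 11
y-coordinate, sorted with cumulative weight:
  y=1 (Eastvale, w=7) cum 7
  y=1 (Midtown, w=70) cum 77
  y=2 (Hillcrest, w=35) cum 112
  y=18 (Lakeside, w=110) cum 222  ← median
  y=19 (Southcross, w=110) cum 332
  y=22 (Westmoor, w=20) cum 352
  y=25 (Northgate, w=4) cum 356
⇒ y* = 18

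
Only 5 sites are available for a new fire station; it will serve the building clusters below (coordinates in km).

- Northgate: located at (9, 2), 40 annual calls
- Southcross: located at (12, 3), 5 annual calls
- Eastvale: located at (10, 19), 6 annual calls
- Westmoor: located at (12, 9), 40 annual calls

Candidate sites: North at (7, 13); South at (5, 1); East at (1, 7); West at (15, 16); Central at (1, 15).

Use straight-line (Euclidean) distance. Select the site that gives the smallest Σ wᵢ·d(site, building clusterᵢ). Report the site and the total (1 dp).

Total weighted distance at each candidate:
  North (7, 13): total = 799.5
  South (5, 1): total = 738.6
  East (1, 7): total = 973.1
  West (15, 16): total = 1015.6
  Central (1, 15): total = 1252.3
Minimum is at South with total 738.6 km.

South, total 738.6 km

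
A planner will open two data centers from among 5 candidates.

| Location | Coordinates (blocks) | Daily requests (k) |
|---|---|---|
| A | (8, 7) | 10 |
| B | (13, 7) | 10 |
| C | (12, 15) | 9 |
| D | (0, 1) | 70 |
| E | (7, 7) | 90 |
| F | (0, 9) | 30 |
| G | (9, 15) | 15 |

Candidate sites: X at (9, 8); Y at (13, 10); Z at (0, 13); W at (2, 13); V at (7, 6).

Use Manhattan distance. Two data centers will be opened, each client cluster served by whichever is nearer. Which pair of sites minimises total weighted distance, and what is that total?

{Z, V}, total 1431

Evaluate every pair (each demand assigned to the nearer of the two):
  {Z, V}: total = 1431
  {W, V}: total = 1443
  {Y, V}: total = 1469
  {X, Z}: total = 1495
  {X, V}: total = 1495
  {X, W}: total = 1695
  {X, Y}: total = 1899
  {Y, Z}: total = 2069
  {Y, W}: total = 2269
  {Z, W}: total = 2483
Best pair: {Z, V} with total 1431.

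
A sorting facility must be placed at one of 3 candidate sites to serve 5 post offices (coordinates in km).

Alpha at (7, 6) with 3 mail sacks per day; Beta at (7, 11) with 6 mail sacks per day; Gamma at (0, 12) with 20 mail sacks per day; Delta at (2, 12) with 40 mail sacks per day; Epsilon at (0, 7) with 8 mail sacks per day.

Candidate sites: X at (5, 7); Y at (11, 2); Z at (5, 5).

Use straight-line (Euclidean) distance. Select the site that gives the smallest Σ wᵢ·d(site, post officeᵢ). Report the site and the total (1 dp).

X, total 448.2 km

Total weighted distance at each candidate:
  X (5, 7): total = 448.2
  Y (11, 2): total = 1008.2
  Z (5, 5): total = 564.4
Minimum is at X with total 448.2 km.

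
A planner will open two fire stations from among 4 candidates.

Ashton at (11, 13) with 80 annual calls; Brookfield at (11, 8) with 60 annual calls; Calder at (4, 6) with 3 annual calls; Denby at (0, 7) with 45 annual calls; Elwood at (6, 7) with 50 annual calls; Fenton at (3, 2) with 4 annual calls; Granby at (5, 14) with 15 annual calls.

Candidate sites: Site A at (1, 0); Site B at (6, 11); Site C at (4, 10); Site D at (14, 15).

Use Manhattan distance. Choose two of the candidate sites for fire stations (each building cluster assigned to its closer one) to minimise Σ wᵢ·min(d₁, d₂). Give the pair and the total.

{Site C, Site D}, total 1628

Evaluate every pair (each demand assigned to the nearer of the two):
  {Site C, Site D}: total = 1628
  {Site B, Site D}: total = 1659
  {Site B, Site C}: total = 1663
  {Site A, Site B}: total = 1697
  {Site A, Site C}: total = 2008
  {Site A, Site D}: total = 2153
Best pair: {Site C, Site D} with total 1628.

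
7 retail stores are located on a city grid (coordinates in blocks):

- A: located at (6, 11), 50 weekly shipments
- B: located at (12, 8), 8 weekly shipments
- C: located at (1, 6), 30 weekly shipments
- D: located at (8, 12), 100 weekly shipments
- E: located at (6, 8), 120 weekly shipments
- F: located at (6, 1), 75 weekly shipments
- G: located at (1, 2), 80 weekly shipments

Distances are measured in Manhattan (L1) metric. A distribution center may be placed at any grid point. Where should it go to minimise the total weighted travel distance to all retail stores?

Manhattan distance separates: Σwᵢ(|x−xᵢ|+|y−yᵢ|) = Σwᵢ|x−xᵢ| + Σwᵢ|y−yᵢ|, so x and y are optimised independently as 1-D weighted medians.
Total weight W = 463; half = 231.5.
x-coordinate, sorted with cumulative weight:
  x=1 (C, w=30) cum 30
  x=1 (G, w=80) cum 110
  x=6 (A, w=50) cum 160
  x=6 (E, w=120) cum 280  ← median
  x=6 (F, w=75) cum 355
  x=8 (D, w=100) cum 455
  x=12 (B, w=8) cum 463
⇒ x* = 6
y-coordinate, sorted with cumulative weight:
  y=1 (F, w=75) cum 75
  y=2 (G, w=80) cum 155
  y=6 (C, w=30) cum 185
  y=8 (B, w=8) cum 193
  y=8 (E, w=120) cum 313  ← median
  y=11 (A, w=50) cum 363
  y=12 (D, w=100) cum 463
⇒ y* = 8

(6, 8)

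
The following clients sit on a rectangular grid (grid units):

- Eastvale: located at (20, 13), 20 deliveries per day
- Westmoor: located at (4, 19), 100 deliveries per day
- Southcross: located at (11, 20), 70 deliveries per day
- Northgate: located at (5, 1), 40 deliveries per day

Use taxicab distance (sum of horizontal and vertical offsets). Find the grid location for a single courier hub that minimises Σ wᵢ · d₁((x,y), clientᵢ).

(5, 19)

Manhattan distance separates: Σwᵢ(|x−xᵢ|+|y−yᵢ|) = Σwᵢ|x−xᵢ| + Σwᵢ|y−yᵢ|, so x and y are optimised independently as 1-D weighted medians.
Total weight W = 230; half = 115.
x-coordinate, sorted with cumulative weight:
  x=4 (Westmoor, w=100) cum 100
  x=5 (Northgate, w=40) cum 140  ← median
  x=11 (Southcross, w=70) cum 210
  x=20 (Eastvale, w=20) cum 230
⇒ x* = 5
y-coordinate, sorted with cumulative weight:
  y=1 (Northgate, w=40) cum 40
  y=13 (Eastvale, w=20) cum 60
  y=19 (Westmoor, w=100) cum 160  ← median
  y=20 (Southcross, w=70) cum 230
⇒ y* = 19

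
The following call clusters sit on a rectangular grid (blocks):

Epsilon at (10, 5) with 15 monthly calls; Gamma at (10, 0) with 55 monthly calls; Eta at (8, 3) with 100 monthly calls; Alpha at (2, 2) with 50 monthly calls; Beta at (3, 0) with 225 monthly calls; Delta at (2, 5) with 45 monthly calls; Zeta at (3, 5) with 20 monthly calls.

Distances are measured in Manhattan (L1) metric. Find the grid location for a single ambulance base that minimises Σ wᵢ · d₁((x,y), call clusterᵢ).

(3, 0)

Manhattan distance separates: Σwᵢ(|x−xᵢ|+|y−yᵢ|) = Σwᵢ|x−xᵢ| + Σwᵢ|y−yᵢ|, so x and y are optimised independently as 1-D weighted medians.
Total weight W = 510; half = 255.
x-coordinate, sorted with cumulative weight:
  x=2 (Alpha, w=50) cum 50
  x=2 (Delta, w=45) cum 95
  x=3 (Beta, w=225) cum 320  ← median
  x=3 (Zeta, w=20) cum 340
  x=8 (Eta, w=100) cum 440
  x=10 (Epsilon, w=15) cum 455
  x=10 (Gamma, w=55) cum 510
⇒ x* = 3
y-coordinate, sorted with cumulative weight:
  y=0 (Gamma, w=55) cum 55
  y=0 (Beta, w=225) cum 280  ← median
  y=2 (Alpha, w=50) cum 330
  y=3 (Eta, w=100) cum 430
  y=5 (Epsilon, w=15) cum 445
  y=5 (Delta, w=45) cum 490
  y=5 (Zeta, w=20) cum 510
⇒ y* = 0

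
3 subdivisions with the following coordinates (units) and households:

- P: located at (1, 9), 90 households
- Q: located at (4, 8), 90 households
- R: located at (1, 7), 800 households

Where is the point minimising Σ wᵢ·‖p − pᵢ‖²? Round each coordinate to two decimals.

The minimiser of Σwᵢ‖p−pᵢ‖² is the weighted centroid p* = (Σwᵢpᵢ)/(Σwᵢ).
Σwᵢ = 980.
Σwᵢxᵢ = 90·1 + 90·4 + 800·1 = 1250.
Σwᵢyᵢ = 90·9 + 90·8 + 800·7 = 7130.
x* = 1250/980 = 1.28, y* = 7130/980 = 7.28.

(1.28, 7.28)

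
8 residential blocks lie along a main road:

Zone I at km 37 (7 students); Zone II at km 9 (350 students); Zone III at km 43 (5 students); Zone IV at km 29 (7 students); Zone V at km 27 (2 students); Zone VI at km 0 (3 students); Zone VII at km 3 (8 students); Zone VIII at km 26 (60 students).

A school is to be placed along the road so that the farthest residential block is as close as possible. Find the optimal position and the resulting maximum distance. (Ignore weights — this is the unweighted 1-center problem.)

The 1-center on a line is the midpoint of the two extreme points: leftmost at 0, rightmost at 43.
Optimal location = (0 + 43)/2 = 21.5; maximum distance = (43 − 0)/2 = 21.5.

location 21.5, max distance 21.5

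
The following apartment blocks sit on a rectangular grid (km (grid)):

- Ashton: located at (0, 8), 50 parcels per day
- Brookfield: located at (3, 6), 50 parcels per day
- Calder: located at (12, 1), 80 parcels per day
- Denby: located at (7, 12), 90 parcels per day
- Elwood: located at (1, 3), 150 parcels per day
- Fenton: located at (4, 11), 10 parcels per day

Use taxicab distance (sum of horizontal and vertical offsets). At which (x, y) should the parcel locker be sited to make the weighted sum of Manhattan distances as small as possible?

Manhattan distance separates: Σwᵢ(|x−xᵢ|+|y−yᵢ|) = Σwᵢ|x−xᵢ| + Σwᵢ|y−yᵢ|, so x and y are optimised independently as 1-D weighted medians.
Total weight W = 430; half = 215.
x-coordinate, sorted with cumulative weight:
  x=0 (Ashton, w=50) cum 50
  x=1 (Elwood, w=150) cum 200
  x=3 (Brookfield, w=50) cum 250  ← median
  x=4 (Fenton, w=10) cum 260
  x=7 (Denby, w=90) cum 350
  x=12 (Calder, w=80) cum 430
⇒ x* = 3
y-coordinate, sorted with cumulative weight:
  y=1 (Calder, w=80) cum 80
  y=3 (Elwood, w=150) cum 230  ← median
  y=6 (Brookfield, w=50) cum 280
  y=8 (Ashton, w=50) cum 330
  y=11 (Fenton, w=10) cum 340
  y=12 (Denby, w=90) cum 430
⇒ y* = 3

(3, 3)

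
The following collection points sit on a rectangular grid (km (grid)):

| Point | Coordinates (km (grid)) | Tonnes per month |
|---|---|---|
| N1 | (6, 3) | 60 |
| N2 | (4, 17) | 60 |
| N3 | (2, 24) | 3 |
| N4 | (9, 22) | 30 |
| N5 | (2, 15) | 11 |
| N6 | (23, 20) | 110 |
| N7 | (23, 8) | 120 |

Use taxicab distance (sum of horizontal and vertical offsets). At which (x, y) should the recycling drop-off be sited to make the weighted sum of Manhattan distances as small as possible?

Manhattan distance separates: Σwᵢ(|x−xᵢ|+|y−yᵢ|) = Σwᵢ|x−xᵢ| + Σwᵢ|y−yᵢ|, so x and y are optimised independently as 1-D weighted medians.
Total weight W = 394; half = 197.
x-coordinate, sorted with cumulative weight:
  x=2 (N3, w=3) cum 3
  x=2 (N5, w=11) cum 14
  x=4 (N2, w=60) cum 74
  x=6 (N1, w=60) cum 134
  x=9 (N4, w=30) cum 164
  x=23 (N6, w=110) cum 274  ← median
  x=23 (N7, w=120) cum 394
⇒ x* = 23
y-coordinate, sorted with cumulative weight:
  y=3 (N1, w=60) cum 60
  y=8 (N7, w=120) cum 180
  y=15 (N5, w=11) cum 191
  y=17 (N2, w=60) cum 251  ← median
  y=20 (N6, w=110) cum 361
  y=22 (N4, w=30) cum 391
  y=24 (N3, w=3) cum 394
⇒ y* = 17

(23, 17)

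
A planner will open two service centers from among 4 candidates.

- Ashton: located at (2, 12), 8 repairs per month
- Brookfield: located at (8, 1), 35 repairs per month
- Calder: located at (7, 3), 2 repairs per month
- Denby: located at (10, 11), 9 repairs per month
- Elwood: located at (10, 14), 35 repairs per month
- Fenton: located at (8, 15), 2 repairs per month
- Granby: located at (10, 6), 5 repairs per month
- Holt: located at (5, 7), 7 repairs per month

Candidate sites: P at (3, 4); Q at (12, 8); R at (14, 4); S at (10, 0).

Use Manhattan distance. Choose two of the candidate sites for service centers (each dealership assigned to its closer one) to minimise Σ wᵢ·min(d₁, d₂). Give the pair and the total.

Evaluate every pair (each demand assigned to the nearer of the two):
  {Q, S}: total = 652
  {P, Q}: total = 764
  {Q, R}: total = 866
  {P, S}: total = 873
  {R, S}: total = 1014
  {P, R}: total = 1048
Best pair: {Q, S} with total 652.

{Q, S}, total 652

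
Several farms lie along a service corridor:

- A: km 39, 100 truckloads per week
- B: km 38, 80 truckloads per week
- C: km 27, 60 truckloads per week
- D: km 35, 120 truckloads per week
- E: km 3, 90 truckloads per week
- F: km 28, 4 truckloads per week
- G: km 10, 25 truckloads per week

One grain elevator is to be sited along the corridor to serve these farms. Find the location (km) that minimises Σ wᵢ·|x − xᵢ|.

x = 35

For a sum of weighted absolute distances on a line, the optimum is the weighted median (not the mean). Total weight W = 479; half-weight = 239.5.
Sort by position and accumulate weight:
  km 3 (E, w=90) → cum 90
  km 10 (G, w=25) → cum 115
  km 27 (C, w=60) → cum 175
  km 28 (F, w=4) → cum 179
  km 35 (D, w=120) → cum 299  ≥ 239.5 → median here
  km 38 (B, w=80) → cum 379
  km 39 (A, w=100) → cum 479
Optimal location: km 35.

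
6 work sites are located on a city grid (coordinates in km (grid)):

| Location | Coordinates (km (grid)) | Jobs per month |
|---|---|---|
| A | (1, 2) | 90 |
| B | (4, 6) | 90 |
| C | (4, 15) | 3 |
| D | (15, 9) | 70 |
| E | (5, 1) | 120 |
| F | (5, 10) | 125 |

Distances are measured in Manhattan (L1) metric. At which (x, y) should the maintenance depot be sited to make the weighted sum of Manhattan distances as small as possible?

Manhattan distance separates: Σwᵢ(|x−xᵢ|+|y−yᵢ|) = Σwᵢ|x−xᵢ| + Σwᵢ|y−yᵢ|, so x and y are optimised independently as 1-D weighted medians.
Total weight W = 498; half = 249.
x-coordinate, sorted with cumulative weight:
  x=1 (A, w=90) cum 90
  x=4 (B, w=90) cum 180
  x=4 (C, w=3) cum 183
  x=5 (E, w=120) cum 303  ← median
  x=5 (F, w=125) cum 428
  x=15 (D, w=70) cum 498
⇒ x* = 5
y-coordinate, sorted with cumulative weight:
  y=1 (E, w=120) cum 120
  y=2 (A, w=90) cum 210
  y=6 (B, w=90) cum 300  ← median
  y=9 (D, w=70) cum 370
  y=10 (F, w=125) cum 495
  y=15 (C, w=3) cum 498
⇒ y* = 6

(5, 6)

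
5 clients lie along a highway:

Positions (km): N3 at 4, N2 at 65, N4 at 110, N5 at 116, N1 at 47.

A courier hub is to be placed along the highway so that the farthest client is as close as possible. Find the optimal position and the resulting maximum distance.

location 60, max distance 56

The 1-center on a line is the midpoint of the two extreme points: leftmost at 4, rightmost at 116.
Optimal location = (4 + 116)/2 = 60; maximum distance = (116 − 4)/2 = 56.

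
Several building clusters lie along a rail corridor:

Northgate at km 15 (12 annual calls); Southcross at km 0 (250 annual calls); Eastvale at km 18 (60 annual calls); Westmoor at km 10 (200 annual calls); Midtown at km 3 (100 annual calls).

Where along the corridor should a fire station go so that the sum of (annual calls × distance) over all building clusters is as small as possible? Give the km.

For a sum of weighted absolute distances on a line, the optimum is the weighted median (not the mean). Total weight W = 622; half-weight = 311.
Sort by position and accumulate weight:
  km 0 (Southcross, w=250) → cum 250
  km 3 (Midtown, w=100) → cum 350  ≥ 311 → median here
  km 10 (Westmoor, w=200) → cum 550
  km 15 (Northgate, w=12) → cum 562
  km 18 (Eastvale, w=60) → cum 622
Optimal location: km 3.

x = 3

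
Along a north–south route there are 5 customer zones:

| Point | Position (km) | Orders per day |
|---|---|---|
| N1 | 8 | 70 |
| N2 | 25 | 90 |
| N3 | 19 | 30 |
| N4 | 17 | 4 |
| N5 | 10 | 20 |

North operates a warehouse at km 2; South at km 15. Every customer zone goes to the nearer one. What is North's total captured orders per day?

The indifferent point is the midpoint (2+15)/2 = 8.5; customer zones left of it (closer to North at 2) go to North, those right go to South.
  N1 at 8 (w=70) → North
  N5 at 10 (w=20) → South
  N4 at 17 (w=4) → South
  N3 at 19 (w=30) → South
  N2 at 25 (w=90) → South
North captures 70; South captures 144.

70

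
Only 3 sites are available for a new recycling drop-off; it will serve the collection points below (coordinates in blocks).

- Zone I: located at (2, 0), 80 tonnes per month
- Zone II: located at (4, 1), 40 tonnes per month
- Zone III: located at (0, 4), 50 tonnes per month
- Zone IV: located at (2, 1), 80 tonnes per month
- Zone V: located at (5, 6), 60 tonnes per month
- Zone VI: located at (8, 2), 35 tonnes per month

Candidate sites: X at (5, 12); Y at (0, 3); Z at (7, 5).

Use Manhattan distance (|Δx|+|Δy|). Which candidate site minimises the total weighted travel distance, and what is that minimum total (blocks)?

Total weighted distance at each candidate:
  X (5, 12): total = 4265
  Y (0, 3): total = 1805
  Z (7, 5): total = 2520
Minimum is at Y with total 1805 blocks.

Y, total 1805 blocks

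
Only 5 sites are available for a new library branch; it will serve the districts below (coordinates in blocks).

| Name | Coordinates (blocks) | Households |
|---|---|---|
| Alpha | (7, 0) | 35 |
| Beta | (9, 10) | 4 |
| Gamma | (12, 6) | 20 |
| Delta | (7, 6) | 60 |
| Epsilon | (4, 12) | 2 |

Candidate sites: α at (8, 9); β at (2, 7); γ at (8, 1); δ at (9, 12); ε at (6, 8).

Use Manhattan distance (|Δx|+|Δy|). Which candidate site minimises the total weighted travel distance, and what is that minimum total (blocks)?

γ, total 680 blocks

Total weighted distance at each candidate:
  α (8, 9): total = 752
  β (2, 7): total = 1054
  γ (8, 1): total = 680
  δ (9, 12): total = 1168
  ε (6, 8): total = 687
Minimum is at γ with total 680 blocks.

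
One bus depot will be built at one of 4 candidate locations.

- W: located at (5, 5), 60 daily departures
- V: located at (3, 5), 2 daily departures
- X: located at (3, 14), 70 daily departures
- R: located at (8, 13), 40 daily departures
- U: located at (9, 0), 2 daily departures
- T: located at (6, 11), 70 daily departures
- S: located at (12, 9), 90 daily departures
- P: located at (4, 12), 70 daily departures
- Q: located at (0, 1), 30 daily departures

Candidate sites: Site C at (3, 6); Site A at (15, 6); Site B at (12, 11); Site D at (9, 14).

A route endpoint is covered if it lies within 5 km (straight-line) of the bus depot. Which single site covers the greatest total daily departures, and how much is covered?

Coverage radius r = 5 km; a point is covered iff (Δx)²+(Δy)² ≤ 5² = 25.
  Site C (3, 6): covers {W, V} → 62
  Site A (15, 6): covers {S} → 90
  Site B (12, 11): covers {R, S} → 130
  Site D (9, 14): covers {R, T} → 110
Maximum coverage at Site B: 130 daily departures.

Site B, covering 130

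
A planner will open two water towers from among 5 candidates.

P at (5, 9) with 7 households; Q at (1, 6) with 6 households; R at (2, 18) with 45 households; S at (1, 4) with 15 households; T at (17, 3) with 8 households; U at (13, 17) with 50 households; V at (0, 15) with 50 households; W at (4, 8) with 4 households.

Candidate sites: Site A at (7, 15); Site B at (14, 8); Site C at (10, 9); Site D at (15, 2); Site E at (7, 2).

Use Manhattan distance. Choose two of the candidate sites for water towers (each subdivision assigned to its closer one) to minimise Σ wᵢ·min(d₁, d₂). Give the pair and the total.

{Site A, Site E}, total 1470

Evaluate every pair (each demand assigned to the nearer of the two):
  {Site A, Site E}: total = 1470
  {Site A, Site C}: total = 1559
  {Site A, Site D}: total = 1560
  {Site A, Site B}: total = 1615
  {Site C, Site E}: total = 2446
  {Site B, Site C}: total = 2474
  {Site C, Site D}: total = 2484
  {Site B, Site E}: total = 2788
  {Site B, Site D}: total = 3004
  {Site D, Site E}: total = 3098
Best pair: {Site A, Site E} with total 1470.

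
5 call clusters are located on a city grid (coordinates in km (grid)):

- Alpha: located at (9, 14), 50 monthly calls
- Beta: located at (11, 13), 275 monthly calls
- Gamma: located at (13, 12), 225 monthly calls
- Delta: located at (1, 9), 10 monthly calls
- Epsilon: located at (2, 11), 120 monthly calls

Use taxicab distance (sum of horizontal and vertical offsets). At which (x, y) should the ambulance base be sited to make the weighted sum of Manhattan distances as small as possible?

Manhattan distance separates: Σwᵢ(|x−xᵢ|+|y−yᵢ|) = Σwᵢ|x−xᵢ| + Σwᵢ|y−yᵢ|, so x and y are optimised independently as 1-D weighted medians.
Total weight W = 680; half = 340.
x-coordinate, sorted with cumulative weight:
  x=1 (Delta, w=10) cum 10
  x=2 (Epsilon, w=120) cum 130
  x=9 (Alpha, w=50) cum 180
  x=11 (Beta, w=275) cum 455  ← median
  x=13 (Gamma, w=225) cum 680
⇒ x* = 11
y-coordinate, sorted with cumulative weight:
  y=9 (Delta, w=10) cum 10
  y=11 (Epsilon, w=120) cum 130
  y=12 (Gamma, w=225) cum 355  ← median
  y=13 (Beta, w=275) cum 630
  y=14 (Alpha, w=50) cum 680
⇒ y* = 12

(11, 12)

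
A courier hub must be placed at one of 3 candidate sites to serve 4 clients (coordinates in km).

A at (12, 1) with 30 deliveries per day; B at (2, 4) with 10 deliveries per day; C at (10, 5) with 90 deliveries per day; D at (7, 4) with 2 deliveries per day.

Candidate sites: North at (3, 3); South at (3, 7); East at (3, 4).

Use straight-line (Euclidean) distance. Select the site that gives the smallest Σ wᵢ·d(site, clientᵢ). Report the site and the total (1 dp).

Total weighted distance at each candidate:
  North (3, 3): total = 954.2
  South (3, 7): total = 1021.3
  East (3, 4): total = 939.0
Minimum is at East with total 939.0 km.

East, total 939.0 km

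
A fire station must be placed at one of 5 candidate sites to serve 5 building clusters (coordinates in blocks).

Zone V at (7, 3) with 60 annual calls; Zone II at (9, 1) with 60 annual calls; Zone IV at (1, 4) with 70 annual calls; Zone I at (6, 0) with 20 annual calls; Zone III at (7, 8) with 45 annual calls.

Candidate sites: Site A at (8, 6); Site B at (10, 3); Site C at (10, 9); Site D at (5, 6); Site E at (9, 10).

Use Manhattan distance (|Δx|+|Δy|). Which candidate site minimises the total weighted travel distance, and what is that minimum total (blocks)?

Site A, total 1525 blocks

Total weighted distance at each candidate:
  Site A (8, 6): total = 1525
  Site B (10, 3): total = 1560
  Site C (10, 9): total = 2500
  Site D (5, 6): total = 1580
  Site E (9, 10): total = 2500
Minimum is at Site A with total 1525 blocks.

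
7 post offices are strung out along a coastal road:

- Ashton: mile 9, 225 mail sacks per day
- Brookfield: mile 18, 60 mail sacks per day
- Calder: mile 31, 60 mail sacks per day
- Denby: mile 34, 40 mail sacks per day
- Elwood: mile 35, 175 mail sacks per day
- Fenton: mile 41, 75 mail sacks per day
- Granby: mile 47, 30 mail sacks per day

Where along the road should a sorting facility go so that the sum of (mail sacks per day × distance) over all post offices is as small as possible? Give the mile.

For a sum of weighted absolute distances on a line, the optimum is the weighted median (not the mean). Total weight W = 665; half-weight = 332.5.
Sort by position and accumulate weight:
  mile 9 (Ashton, w=225) → cum 225
  mile 18 (Brookfield, w=60) → cum 285
  mile 31 (Calder, w=60) → cum 345  ≥ 332.5 → median here
  mile 34 (Denby, w=40) → cum 385
  mile 35 (Elwood, w=175) → cum 560
  mile 41 (Fenton, w=75) → cum 635
  mile 47 (Granby, w=30) → cum 665
Optimal location: mile 31.

x = 31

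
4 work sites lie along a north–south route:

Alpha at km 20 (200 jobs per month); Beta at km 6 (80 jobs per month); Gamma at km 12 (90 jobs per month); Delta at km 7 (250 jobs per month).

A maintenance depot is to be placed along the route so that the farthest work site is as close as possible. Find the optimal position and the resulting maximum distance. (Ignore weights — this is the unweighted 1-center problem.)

location 13, max distance 7

The 1-center on a line is the midpoint of the two extreme points: leftmost at 6, rightmost at 20.
Optimal location = (6 + 20)/2 = 13; maximum distance = (20 − 6)/2 = 7.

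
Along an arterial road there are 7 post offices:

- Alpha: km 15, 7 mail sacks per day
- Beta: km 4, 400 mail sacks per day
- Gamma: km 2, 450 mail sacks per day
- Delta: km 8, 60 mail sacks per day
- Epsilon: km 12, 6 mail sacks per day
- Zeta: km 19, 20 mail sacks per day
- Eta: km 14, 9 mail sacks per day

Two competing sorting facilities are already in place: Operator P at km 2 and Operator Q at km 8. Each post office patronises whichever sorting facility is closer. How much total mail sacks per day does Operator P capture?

The indifferent point is the midpoint (2+8)/2 = 5; post offices left of it (closer to Operator P at 2) go to Operator P, those right go to Operator Q.
  Gamma at 2 (w=450) → Operator P
  Beta at 4 (w=400) → Operator P
  Delta at 8 (w=60) → Operator Q
  Epsilon at 12 (w=6) → Operator Q
  Eta at 14 (w=9) → Operator Q
  Alpha at 15 (w=7) → Operator Q
  Zeta at 19 (w=20) → Operator Q
Operator P captures 850; Operator Q captures 102.

850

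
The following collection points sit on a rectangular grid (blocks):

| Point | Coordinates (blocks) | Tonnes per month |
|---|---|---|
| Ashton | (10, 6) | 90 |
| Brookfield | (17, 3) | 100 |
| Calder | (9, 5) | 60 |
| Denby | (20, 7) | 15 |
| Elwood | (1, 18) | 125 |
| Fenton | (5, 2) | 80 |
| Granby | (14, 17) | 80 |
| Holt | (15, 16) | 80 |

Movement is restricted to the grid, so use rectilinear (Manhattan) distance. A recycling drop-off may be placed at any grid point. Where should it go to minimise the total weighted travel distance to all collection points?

Manhattan distance separates: Σwᵢ(|x−xᵢ|+|y−yᵢ|) = Σwᵢ|x−xᵢ| + Σwᵢ|y−yᵢ|, so x and y are optimised independently as 1-D weighted medians.
Total weight W = 630; half = 315.
x-coordinate, sorted with cumulative weight:
  x=1 (Elwood, w=125) cum 125
  x=5 (Fenton, w=80) cum 205
  x=9 (Calder, w=60) cum 265
  x=10 (Ashton, w=90) cum 355  ← median
  x=14 (Granby, w=80) cum 435
  x=15 (Holt, w=80) cum 515
  x=17 (Brookfield, w=100) cum 615
  x=20 (Denby, w=15) cum 630
⇒ x* = 10
y-coordinate, sorted with cumulative weight:
  y=2 (Fenton, w=80) cum 80
  y=3 (Brookfield, w=100) cum 180
  y=5 (Calder, w=60) cum 240
  y=6 (Ashton, w=90) cum 330  ← median
  y=7 (Denby, w=15) cum 345
  y=16 (Holt, w=80) cum 425
  y=17 (Granby, w=80) cum 505
  y=18 (Elwood, w=125) cum 630
⇒ y* = 6

(10, 6)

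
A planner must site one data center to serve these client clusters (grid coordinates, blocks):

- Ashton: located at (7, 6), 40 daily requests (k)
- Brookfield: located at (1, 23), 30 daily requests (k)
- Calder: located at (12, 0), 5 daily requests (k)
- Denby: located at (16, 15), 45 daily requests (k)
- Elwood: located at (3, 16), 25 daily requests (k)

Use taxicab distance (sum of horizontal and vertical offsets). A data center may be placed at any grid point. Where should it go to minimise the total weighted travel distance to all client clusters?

Manhattan distance separates: Σwᵢ(|x−xᵢ|+|y−yᵢ|) = Σwᵢ|x−xᵢ| + Σwᵢ|y−yᵢ|, so x and y are optimised independently as 1-D weighted medians.
Total weight W = 145; half = 72.5.
x-coordinate, sorted with cumulative weight:
  x=1 (Brookfield, w=30) cum 30
  x=3 (Elwood, w=25) cum 55
  x=7 (Ashton, w=40) cum 95  ← median
  x=12 (Calder, w=5) cum 100
  x=16 (Denby, w=45) cum 145
⇒ x* = 7
y-coordinate, sorted with cumulative weight:
  y=0 (Calder, w=5) cum 5
  y=6 (Ashton, w=40) cum 45
  y=15 (Denby, w=45) cum 90  ← median
  y=16 (Elwood, w=25) cum 115
  y=23 (Brookfield, w=30) cum 145
⇒ y* = 15

(7, 15)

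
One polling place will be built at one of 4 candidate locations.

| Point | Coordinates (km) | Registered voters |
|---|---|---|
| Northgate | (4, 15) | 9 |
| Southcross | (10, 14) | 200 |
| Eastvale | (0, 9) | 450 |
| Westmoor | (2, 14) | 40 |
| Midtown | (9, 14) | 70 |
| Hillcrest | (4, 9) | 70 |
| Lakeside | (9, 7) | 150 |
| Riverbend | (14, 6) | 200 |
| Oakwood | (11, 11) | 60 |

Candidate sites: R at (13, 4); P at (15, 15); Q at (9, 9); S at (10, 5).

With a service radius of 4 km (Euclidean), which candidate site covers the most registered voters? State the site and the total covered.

Coverage radius r = 4 km; a point is covered iff (Δx)²+(Δy)² ≤ 4² = 16.
  R (13, 4): covers {Riverbend} → 200
  P (15, 15): covers {none} → 0
  Q (9, 9): covers {Lakeside, Oakwood} → 210
  S (10, 5): covers {Lakeside} → 150
Maximum coverage at Q: 210 registered voters.

Q, covering 210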